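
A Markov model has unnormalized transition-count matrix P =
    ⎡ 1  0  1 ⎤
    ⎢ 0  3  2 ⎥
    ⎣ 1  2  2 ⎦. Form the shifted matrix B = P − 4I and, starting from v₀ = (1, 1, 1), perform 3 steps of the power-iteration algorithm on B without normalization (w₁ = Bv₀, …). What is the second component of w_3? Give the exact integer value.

-5

B = P − 4I has rows (-3, 0, 1); (0, -1, 2); (1, 2, -2)
w1 = Bv₀ = ((-3)·1 + 0·1 + 1·1; 0·1 + (-1)·1 + 2·1; 1·1 + 2·1 + (-2)·1) = (-2, 1, 1)
w2 = Bw1 = ((-3)·(-2) + 0·1 + 1·1; 0·(-2) + (-1)·1 + 2·1; 1·(-2) + 2·1 + (-2)·1) = (7, 1, -2)
w3 = Bw2 = (-23, -5, 13)
Requested component of w3: -5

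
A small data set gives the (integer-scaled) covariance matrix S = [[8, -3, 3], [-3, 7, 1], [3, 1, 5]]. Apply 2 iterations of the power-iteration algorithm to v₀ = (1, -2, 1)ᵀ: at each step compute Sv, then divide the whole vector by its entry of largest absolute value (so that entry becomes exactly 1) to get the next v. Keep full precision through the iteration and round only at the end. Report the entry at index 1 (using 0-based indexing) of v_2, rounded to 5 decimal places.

-0.77723

Sv0 = (17.000000, -16.000000, 6.000000); divide by 17.000000 → v1 = (1.000000, -0.941176, 0.352941)
Sv1 = (11.882353, -9.235294, 3.823529); divide by 11.882353 → v2 = (1.000000, -0.777228, 0.321782)
Requested entry of v2: -157/202 = -0.77723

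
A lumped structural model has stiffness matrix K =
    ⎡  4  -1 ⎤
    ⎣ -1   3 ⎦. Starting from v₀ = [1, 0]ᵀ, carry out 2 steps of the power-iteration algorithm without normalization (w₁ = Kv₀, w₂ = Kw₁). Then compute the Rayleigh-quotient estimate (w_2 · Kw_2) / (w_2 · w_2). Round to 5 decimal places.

λ ≈ 4.55917

w1 = Kv₀ = (4·1 + (-1)·0; (-1)·1 + 3·0) = (4, -1)
w2 = Kw1 = (4·4 + (-1)·(-1); (-1)·4 + 3·(-1)) = (17, -7)
Kw2 = (75, -38)
w2·Kw2 = 17·75 + (-7)·(-38) = 1541; w2·w2 = 17·17 + (-7)·(-7) = 338
λ ≈ 1541/338 = 4.55917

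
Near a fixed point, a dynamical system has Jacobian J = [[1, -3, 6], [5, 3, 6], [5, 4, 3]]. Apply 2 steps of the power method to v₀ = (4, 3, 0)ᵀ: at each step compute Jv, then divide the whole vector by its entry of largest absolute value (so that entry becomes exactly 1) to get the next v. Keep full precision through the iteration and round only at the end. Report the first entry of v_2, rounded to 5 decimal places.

Jv0 = (-5.000000, 29.000000, 32.000000); divide by 32.000000 → v1 = (-0.156250, 0.906250, 1.000000)
Jv1 = (3.125000, 7.937500, 5.843750); divide by 7.937500 → v2 = (0.393701, 1.000000, 0.736220)
Requested entry of v2: 100/254 = 0.39370

0.39370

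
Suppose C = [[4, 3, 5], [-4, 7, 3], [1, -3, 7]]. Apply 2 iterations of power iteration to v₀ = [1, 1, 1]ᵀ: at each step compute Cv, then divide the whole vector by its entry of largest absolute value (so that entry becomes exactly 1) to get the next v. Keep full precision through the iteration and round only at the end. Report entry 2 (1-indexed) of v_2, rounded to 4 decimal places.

0.0989

Cv0 = (12.00000, 6.00000, 5.00000); divide by 12.00000 → v1 = (1.00000, 0.50000, 0.41667)
Cv1 = (7.58333, 0.75000, 2.41667); divide by 7.58333 → v2 = (1.00000, 0.09890, 0.31868)
Requested entry of v2: 9/91 = 0.0989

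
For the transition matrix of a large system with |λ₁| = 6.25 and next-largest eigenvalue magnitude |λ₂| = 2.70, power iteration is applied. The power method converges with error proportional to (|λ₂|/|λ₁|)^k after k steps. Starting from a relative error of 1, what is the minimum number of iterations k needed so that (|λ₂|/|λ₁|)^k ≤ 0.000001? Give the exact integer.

17

|λ₂/λ₁| = 2.70/6.25 = 0.43200
Need k ≥ ln(0.000001) / ln(0.43200) = -13.8155 / -0.8393 ≈ 16.460
Smallest integer k satisfying the bound: 17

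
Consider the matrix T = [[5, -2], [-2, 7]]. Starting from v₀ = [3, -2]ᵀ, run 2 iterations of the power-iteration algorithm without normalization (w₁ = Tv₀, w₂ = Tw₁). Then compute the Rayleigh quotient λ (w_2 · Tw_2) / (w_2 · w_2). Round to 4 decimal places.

w1 = Tv₀ = (5·3 + (-2)·(-2); (-2)·3 + 7·(-2)) = (19, -20)
w2 = Tw1 = (5·19 + (-2)·(-20); (-2)·19 + 7·(-20)) = (135, -178)
Tw2 = (1031, -1516)
w2·Tw2 = 135·1031 + (-178)·(-1516) = 409033; w2·w2 = 135·135 + (-178)·(-178) = 49909
λ ≈ 409033/49909 = 8.1956

8.1956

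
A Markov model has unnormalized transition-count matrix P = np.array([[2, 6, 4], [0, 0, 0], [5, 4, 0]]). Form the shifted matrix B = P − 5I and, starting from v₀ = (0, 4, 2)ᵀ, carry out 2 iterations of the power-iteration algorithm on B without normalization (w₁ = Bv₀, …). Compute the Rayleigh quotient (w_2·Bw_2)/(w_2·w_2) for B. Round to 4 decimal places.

μ ≈ -7.1852

B = P − 5I has rows (-3, 6, 4); (0, -5, 0); (5, 4, -5)
w1 = Bv₀ = ((-3)·0 + 6·4 + 4·2; 0·0 + (-5)·4 + 0·2; 5·0 + 4·4 + (-5)·2) = (32, -20, 6)
w2 = Bw1 = ((-3)·32 + 6·(-20) + 4·6; 0·32 + (-5)·(-20) + 0·6; 5·32 + 4·(-20) + (-5)·6) = (-192, 100, 50)
Bw2 = (1376, -500, -810)
w2·Bw2 = -354692; w2·w2 = 49364; μ ≈ -354692/49364 = -7.1852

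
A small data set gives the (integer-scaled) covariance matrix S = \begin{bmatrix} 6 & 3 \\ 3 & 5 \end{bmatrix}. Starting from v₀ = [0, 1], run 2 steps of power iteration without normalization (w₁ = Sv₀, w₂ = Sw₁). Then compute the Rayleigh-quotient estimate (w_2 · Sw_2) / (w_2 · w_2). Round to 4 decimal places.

λ ≈ 8.4837

w1 = Sv₀ = (3, 5)
w2 = Sw1 = (33, 34)
Sw2 = (300, 269)
w2·Sw2 = 33·300 + 34·269 = 19046; w2·w2 = 33·33 + 34·34 = 2245
λ ≈ 19046/2245 = 8.4837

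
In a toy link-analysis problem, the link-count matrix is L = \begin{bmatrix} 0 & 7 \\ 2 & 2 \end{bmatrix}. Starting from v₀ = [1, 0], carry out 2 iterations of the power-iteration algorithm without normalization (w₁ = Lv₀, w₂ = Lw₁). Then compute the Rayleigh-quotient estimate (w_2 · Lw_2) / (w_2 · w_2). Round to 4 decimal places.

λ ≈ 2.5283

w1 = Lv₀ = (0·1 + 7·0; 2·1 + 2·0) = (0, 2)
w2 = Lw1 = (0·0 + 7·2; 2·0 + 2·2) = (14, 4)
Lw2 = (28, 36)
w2·Lw2 = 14·28 + 4·36 = 536; w2·w2 = 14·14 + 4·4 = 212
λ ≈ 536/212 = 2.5283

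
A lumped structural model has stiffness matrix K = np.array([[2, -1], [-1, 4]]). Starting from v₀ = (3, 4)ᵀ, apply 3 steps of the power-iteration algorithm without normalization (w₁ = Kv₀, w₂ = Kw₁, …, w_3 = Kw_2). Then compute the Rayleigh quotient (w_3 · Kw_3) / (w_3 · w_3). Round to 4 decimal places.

4.3970

w1 = Kv₀ = (2·3 + (-1)·4; (-1)·3 + 4·4) = (2, 13)
w2 = Kw1 = (2·2 + (-1)·13; (-1)·2 + 4·13) = (-9, 50)
w3 = Kw2 = (-68, 209)
Kw3 = (-345, 904)
w3·Kw3 = (-68)·(-345) + 209·904 = 212396; w3·w3 = (-68)·(-68) + 209·209 = 48305
λ ≈ 212396/48305 = 4.3970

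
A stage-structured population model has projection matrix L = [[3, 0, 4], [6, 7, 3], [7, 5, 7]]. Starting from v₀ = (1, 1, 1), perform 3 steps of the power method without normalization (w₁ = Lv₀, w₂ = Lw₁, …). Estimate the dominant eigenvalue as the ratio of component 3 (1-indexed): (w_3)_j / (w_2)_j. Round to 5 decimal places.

13.61832

w1 = Lv₀ = (3·1 + 0·1 + 4·1; 6·1 + 7·1 + 3·1; 7·1 + 5·1 + 7·1) = (7, 16, 19)
w2 = Lw1 = (3·7 + 0·16 + 4·19; 6·7 + 7·16 + 3·19; 7·7 + 5·16 + 7·19) = (97, 211, 262)
w3 = Lw2 = (1339, 2845, 3568)
Ratio at component: 3568 / 262 = 13.61832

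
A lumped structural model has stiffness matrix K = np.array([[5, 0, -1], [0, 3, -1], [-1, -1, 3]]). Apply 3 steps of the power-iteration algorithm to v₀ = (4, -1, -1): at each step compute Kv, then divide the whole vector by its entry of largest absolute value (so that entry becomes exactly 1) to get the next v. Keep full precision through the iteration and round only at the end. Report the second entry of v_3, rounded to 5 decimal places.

0.06250

Kv0 = (21.000000, -2.000000, -6.000000); divide by 21.000000 → v1 = (1.000000, -0.095238, -0.285714)
Kv1 = (5.285714, 0.000000, -1.761905); divide by 5.285714 → v2 = (1.000000, 0.000000, -0.333333)
Kv2 = (5.333333, 0.333333, -2.000000); divide by 5.333333 → v3 = (1.000000, 0.062500, -0.375000)
Requested entry of v3: 37/592 = 0.06250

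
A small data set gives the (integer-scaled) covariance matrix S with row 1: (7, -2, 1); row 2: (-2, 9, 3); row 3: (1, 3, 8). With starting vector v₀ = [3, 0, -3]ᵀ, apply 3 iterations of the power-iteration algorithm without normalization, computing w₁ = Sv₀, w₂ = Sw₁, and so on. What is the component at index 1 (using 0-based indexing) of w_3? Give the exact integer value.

w1 = Sv₀ = (18, -15, -21)
w2 = Sw1 = (135, -234, -195)
w3 = Sw2 = (1218, -2961, -2127)
The requested component of w3 is -2961.

-2961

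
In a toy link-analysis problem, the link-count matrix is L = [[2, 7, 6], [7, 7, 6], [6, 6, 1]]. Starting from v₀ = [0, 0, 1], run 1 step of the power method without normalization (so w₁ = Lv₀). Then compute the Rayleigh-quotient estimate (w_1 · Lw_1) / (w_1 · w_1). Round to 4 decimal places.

13.3288

w1 = Lv₀ = (2·0 + 7·0 + 6·1; 7·0 + 7·0 + 6·1; 6·0 + 6·0 + 1·1) = (6, 6, 1)
Lw1 = (60, 90, 73)
w1·Lw1 = 6·60 + 6·90 + 1·73 = 973; w1·w1 = 6·6 + 6·6 + 1·1 = 73
λ ≈ 973/73 = 13.3288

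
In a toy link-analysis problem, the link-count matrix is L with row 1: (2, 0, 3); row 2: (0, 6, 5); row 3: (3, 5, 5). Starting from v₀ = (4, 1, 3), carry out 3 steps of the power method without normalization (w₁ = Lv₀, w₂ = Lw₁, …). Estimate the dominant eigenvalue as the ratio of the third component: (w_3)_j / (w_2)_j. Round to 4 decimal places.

10.7595

w1 = Lv₀ = (2·4 + 0·1 + 3·3; 0·4 + 6·1 + 5·3; 3·4 + 5·1 + 5·3) = (17, 21, 32)
w2 = Lw1 = (2·17 + 0·21 + 3·32; 0·17 + 6·21 + 5·32; 3·17 + 5·21 + 5·32) = (130, 286, 316)
w3 = Lw2 = (1208, 3296, 3400)
Ratio at component: 3400 / 316 = 10.7595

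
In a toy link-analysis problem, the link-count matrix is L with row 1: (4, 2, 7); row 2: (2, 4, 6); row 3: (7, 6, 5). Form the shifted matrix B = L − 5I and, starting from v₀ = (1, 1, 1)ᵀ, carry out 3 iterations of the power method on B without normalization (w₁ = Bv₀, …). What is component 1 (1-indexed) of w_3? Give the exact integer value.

763

B = L − 5I has rows (-1, 2, 7); (2, -1, 6); (7, 6, 0)
w1 = Bv₀ = ((-1)·1 + 2·1 + 7·1; 2·1 + (-1)·1 + 6·1; 7·1 + 6·1 + 0·1) = (8, 7, 13)
w2 = Bw1 = ((-1)·8 + 2·7 + 7·13; 2·8 + (-1)·7 + 6·13; 7·8 + 6·7 + 0·13) = (97, 87, 98)
w3 = Bw2 = (763, 695, 1201)
Requested component of w3: 763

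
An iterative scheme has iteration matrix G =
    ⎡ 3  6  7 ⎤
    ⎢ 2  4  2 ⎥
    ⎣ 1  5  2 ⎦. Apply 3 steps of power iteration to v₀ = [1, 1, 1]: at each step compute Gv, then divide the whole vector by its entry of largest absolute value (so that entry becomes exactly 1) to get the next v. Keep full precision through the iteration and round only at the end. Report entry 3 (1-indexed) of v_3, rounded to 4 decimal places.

0.4833

Gv0 = (16.00000, 8.00000, 8.00000); divide by 16.00000 → v1 = (1.00000, 0.50000, 0.50000)
Gv1 = (9.50000, 5.00000, 4.50000); divide by 9.50000 → v2 = (1.00000, 0.52632, 0.47368)
Gv2 = (9.47368, 5.05263, 4.57895); divide by 9.47368 → v3 = (1.00000, 0.53333, 0.48333)
Requested entry of v3: 696/1440 = 0.4833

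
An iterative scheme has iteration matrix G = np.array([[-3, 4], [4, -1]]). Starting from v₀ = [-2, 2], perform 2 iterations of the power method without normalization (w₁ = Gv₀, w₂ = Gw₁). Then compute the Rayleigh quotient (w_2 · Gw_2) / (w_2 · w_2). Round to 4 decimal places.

λ ≈ -6.1213

w1 = Gv₀ = ((-3)·(-2) + 4·2; 4·(-2) + (-1)·2) = (14, -10)
w2 = Gw1 = ((-3)·14 + 4·(-10); 4·14 + (-1)·(-10)) = (-82, 66)
Gw2 = (510, -394)
w2·Gw2 = (-82)·510 + 66·(-394) = -67824; w2·w2 = (-82)·(-82) + 66·66 = 11080
λ ≈ -67824/11080 = -6.1213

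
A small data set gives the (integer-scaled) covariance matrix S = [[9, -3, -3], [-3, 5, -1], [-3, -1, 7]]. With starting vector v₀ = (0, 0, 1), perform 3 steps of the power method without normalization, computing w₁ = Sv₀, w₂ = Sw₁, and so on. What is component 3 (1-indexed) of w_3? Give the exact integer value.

w1 = Sv₀ = (9·0 + (-3)·0 + (-3)·1; (-3)·0 + 5·0 + (-1)·1; (-3)·0 + (-1)·0 + 7·1) = (-3, -1, 7)
w2 = Sw1 = (9·(-3) + (-3)·(-1) + (-3)·7; (-3)·(-3) + 5·(-1) + (-1)·7; (-3)·(-3) + (-1)·(-1) + 7·7) = (-45, -3, 59)
w3 = Sw2 = (-573, 61, 551)
The requested component of w3 is 551.

551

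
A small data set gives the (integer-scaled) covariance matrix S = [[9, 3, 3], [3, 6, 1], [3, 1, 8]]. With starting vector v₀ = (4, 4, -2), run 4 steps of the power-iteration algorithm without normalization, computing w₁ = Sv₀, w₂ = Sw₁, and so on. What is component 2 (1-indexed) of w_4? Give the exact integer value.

w1 = Sv₀ = (9·4 + 3·4 + 3·(-2); 3·4 + 6·4 + 1·(-2); 3·4 + 1·4 + 8·(-2)) = (42, 34, 0)
w2 = Sw1 = (9·42 + 3·34 + 3·0; 3·42 + 6·34 + 1·0; 3·42 + 1·34 + 8·0) = (480, 330, 160)
w3 = Sw2 = (5790, 3580, 3050)
w4 = Sw3 = (72000, 41900, 45350)
The requested component of w4 is 41900.

41900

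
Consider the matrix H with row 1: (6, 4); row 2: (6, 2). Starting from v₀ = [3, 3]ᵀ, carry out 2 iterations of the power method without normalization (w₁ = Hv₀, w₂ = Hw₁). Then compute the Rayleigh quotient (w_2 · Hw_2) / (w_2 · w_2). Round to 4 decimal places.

9.2876

w1 = Hv₀ = (6·3 + 4·3; 6·3 + 2·3) = (30, 24)
w2 = Hw1 = (6·30 + 4·24; 6·30 + 2·24) = (276, 228)
Hw2 = (2568, 2112)
w2·Hw2 = 276·2568 + 228·2112 = 1190304; w2·w2 = 276·276 + 228·228 = 128160
λ ≈ 1190304/128160 = 9.2876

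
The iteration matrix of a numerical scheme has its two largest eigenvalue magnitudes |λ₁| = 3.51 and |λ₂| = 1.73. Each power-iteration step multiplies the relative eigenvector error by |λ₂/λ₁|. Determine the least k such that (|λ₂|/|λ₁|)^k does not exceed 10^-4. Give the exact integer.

|λ₂/λ₁| = 1.73/3.51 = 0.49288
Need k ≥ ln(10^-4) / ln(0.49288) = -9.2103 / -0.7075 ≈ 13.018
Smallest integer k satisfying the bound: 14

14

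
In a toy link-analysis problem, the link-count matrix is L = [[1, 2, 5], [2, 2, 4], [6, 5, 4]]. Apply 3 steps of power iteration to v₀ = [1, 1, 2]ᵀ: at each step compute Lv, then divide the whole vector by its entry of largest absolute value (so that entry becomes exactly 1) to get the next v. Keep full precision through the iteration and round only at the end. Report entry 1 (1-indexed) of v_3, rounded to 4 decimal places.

0.6383

Lv0 = (13.00000, 12.00000, 19.00000); divide by 19.00000 → v1 = (0.68421, 0.63158, 1.00000)
Lv1 = (6.94737, 6.63158, 11.26316); divide by 11.26316 → v2 = (0.61682, 0.58879, 1.00000)
Lv2 = (6.79439, 6.41121, 10.64486); divide by 10.64486 → v3 = (0.63828, 0.60228, 1.00000)
Requested entry of v3: 1454/2278 = 0.6383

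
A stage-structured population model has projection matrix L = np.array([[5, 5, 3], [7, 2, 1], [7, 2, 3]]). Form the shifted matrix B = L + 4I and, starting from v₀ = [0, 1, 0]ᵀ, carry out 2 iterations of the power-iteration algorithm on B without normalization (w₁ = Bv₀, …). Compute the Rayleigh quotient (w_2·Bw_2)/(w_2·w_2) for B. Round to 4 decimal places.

B = L + 4I has rows (9, 5, 3); (7, 6, 1); (7, 2, 7)
w1 = Bv₀ = (9·0 + 5·1 + 3·0; 7·0 + 6·1 + 1·0; 7·0 + 2·1 + 7·0) = (5, 6, 2)
w2 = Bw1 = (9·5 + 5·6 + 3·2; 7·5 + 6·6 + 1·2; 7·5 + 2·6 + 7·2) = (81, 73, 61)
Bw2 = (1277, 1066, 1140)
w2·Bw2 = 250795; w2·w2 = 15611; μ ≈ 250795/15611 = 16.0653

μ ≈ 16.0653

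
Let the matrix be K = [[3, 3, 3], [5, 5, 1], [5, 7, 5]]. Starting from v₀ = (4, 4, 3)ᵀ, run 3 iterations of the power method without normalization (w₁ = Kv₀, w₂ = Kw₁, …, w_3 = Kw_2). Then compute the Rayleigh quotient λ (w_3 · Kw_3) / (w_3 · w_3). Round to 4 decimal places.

w1 = Kv₀ = (3·4 + 3·4 + 3·3; 5·4 + 5·4 + 1·3; 5·4 + 7·4 + 5·3) = (33, 43, 63)
w2 = Kw1 = (3·33 + 3·43 + 3·63; 5·33 + 5·43 + 1·63; 5·33 + 7·43 + 5·63) = (417, 443, 781)
w3 = Kw2 = (4923, 5081, 9091)
Kw3 = (57285, 59111, 105637)
w3·Kw3 = 4923·57285 + 5081·59111 + 9091·105637 = 1542703013; w3·w3 = 4923·4923 + 5081·5081 + 9091·9091 = 132698771
λ ≈ 1542703013/132698771 = 11.6256

11.6256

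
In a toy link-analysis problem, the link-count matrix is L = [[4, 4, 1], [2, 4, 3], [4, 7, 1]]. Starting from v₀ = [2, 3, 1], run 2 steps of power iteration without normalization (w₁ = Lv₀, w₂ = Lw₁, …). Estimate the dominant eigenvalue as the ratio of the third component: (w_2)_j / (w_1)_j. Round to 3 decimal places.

8.233

w1 = Lv₀ = (21, 19, 30)
w2 = Lw1 = (190, 208, 247)
Ratio at component: 247 / 30 = 8.233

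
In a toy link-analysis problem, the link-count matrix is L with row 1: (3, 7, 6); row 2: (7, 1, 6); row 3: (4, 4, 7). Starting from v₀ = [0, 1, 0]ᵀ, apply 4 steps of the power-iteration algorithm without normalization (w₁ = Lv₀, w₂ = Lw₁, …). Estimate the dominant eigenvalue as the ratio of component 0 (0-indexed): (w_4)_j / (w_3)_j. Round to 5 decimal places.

λ ≈ 13.76402

w1 = Lv₀ = (3·0 + 7·1 + 6·0; 7·0 + 1·1 + 6·0; 4·0 + 4·1 + 7·0) = (7, 1, 4)
w2 = Lw1 = (3·7 + 7·1 + 6·4; 7·7 + 1·1 + 6·4; 4·7 + 4·1 + 7·4) = (52, 74, 60)
w3 = Lw2 = (1034, 798, 924)
w4 = Lw3 = (14232, 13580, 13796)
Ratio at component: 14232 / 1034 = 13.76402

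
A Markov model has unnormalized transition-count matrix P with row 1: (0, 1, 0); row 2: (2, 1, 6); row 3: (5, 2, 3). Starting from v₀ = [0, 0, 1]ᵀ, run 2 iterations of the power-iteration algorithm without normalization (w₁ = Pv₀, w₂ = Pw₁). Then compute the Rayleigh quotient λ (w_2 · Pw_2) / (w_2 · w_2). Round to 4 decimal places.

6.6410

w1 = Pv₀ = (0·0 + 1·0 + 0·1; 2·0 + 1·0 + 6·1; 5·0 + 2·0 + 3·1) = (0, 6, 3)
w2 = Pw1 = (0·0 + 1·6 + 0·3; 2·0 + 1·6 + 6·3; 5·0 + 2·6 + 3·3) = (6, 24, 21)
Pw2 = (24, 162, 141)
w2·Pw2 = 6·24 + 24·162 + 21·141 = 6993; w2·w2 = 6·6 + 24·24 + 21·21 = 1053
λ ≈ 6993/1053 = 6.6410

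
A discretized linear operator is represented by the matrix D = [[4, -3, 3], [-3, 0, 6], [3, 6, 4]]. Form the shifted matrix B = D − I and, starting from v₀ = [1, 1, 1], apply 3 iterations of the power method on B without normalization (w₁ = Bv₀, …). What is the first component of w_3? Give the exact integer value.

105

B = D − I has rows (3, -3, 3); (-3, -1, 6); (3, 6, 3)
w1 = Bv₀ = (3·1 + (-3)·1 + 3·1; (-3)·1 + (-1)·1 + 6·1; 3·1 + 6·1 + 3·1) = (3, 2, 12)
w2 = Bw1 = (3·3 + (-3)·2 + 3·12; (-3)·3 + (-1)·2 + 6·12; 3·3 + 6·2 + 3·12) = (39, 61, 57)
w3 = Bw2 = (105, 164, 654)
Requested component of w3: 105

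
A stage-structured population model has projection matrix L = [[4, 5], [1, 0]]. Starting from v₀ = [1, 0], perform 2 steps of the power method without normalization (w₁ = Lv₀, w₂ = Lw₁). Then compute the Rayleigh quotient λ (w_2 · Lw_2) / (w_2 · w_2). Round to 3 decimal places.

4.963

w1 = Lv₀ = (4·1 + 5·0; 1·1 + 0·0) = (4, 1)
w2 = Lw1 = (4·4 + 5·1; 1·4 + 0·1) = (21, 4)
Lw2 = (104, 21)
w2·Lw2 = 21·104 + 4·21 = 2268; w2·w2 = 21·21 + 4·4 = 457
λ ≈ 2268/457 = 4.963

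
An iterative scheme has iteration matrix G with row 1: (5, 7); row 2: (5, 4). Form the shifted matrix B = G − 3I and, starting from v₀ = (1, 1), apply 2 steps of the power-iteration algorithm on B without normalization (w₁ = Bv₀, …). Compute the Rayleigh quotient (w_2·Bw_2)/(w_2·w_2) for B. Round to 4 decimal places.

B = G − 3I has rows (2, 7); (5, 1)
w1 = Bv₀ = (2·1 + 7·1; 5·1 + 1·1) = (9, 6)
w2 = Bw1 = (2·9 + 7·6; 5·9 + 1·6) = (60, 51)
Bw2 = (477, 351)
w2·Bw2 = 46521; w2·w2 = 6201; μ ≈ 46521/6201 = 7.5022

μ ≈ 7.5022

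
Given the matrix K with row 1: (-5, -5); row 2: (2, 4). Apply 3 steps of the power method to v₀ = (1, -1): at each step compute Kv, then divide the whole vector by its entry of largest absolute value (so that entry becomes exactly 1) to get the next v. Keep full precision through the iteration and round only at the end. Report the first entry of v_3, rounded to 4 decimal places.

0.8333

Kv0 = (0.00000, -2.00000); divide by -2.00000 → v1 = (0.00000, 1.00000)
Kv1 = (-5.00000, 4.00000); divide by -5.00000 → v2 = (1.00000, -0.80000)
Kv2 = (-1.00000, -1.20000); divide by -1.20000 → v3 = (0.83333, 1.00000)
Requested entry of v3: -10/-12 = 0.8333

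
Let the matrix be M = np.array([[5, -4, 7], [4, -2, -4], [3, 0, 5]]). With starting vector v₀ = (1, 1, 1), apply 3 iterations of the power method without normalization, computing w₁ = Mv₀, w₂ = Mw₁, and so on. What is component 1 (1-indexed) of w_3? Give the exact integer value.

952

w1 = Mv₀ = (5·1 + (-4)·1 + 7·1; 4·1 + (-2)·1 + (-4)·1; 3·1 + 0·1 + 5·1) = (8, -2, 8)
w2 = Mw1 = (5·8 + (-4)·(-2) + 7·8; 4·8 + (-2)·(-2) + (-4)·8; 3·8 + 0·(-2) + 5·8) = (104, 4, 64)
w3 = Mw2 = (952, 152, 632)
The requested component of w3 is 952.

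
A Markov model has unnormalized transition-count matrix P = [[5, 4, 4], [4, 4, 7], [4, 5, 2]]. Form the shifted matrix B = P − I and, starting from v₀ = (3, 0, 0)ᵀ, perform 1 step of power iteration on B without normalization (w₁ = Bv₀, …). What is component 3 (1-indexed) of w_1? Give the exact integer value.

B = P − I has rows (4, 4, 4); (4, 3, 7); (4, 5, 1)
w1 = Bv₀ = (4·3 + 4·0 + 4·0; 4·3 + 3·0 + 7·0; 4·3 + 5·0 + 1·0) = (12, 12, 12)
Requested component of w1: 12

12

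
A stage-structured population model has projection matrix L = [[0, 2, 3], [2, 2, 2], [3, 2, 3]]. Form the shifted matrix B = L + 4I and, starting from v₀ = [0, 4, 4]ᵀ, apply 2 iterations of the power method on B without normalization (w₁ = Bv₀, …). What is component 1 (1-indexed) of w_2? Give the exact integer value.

252

B = L + 4I has rows (4, 2, 3); (2, 6, 2); (3, 2, 7)
w1 = Bv₀ = (20, 32, 36)
w2 = Bw1 = (252, 304, 376)
Requested component of w2: 252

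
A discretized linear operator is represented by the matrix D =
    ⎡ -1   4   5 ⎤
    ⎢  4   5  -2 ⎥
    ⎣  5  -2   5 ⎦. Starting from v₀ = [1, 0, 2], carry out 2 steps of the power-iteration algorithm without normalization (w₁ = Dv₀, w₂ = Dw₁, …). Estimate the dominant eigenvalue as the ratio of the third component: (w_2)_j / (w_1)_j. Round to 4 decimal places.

λ ≈ 8.0000

w1 = Dv₀ = (9, 0, 15)
w2 = Dw1 = (66, 6, 120)
Ratio at component: 120 / 15 = 8.0000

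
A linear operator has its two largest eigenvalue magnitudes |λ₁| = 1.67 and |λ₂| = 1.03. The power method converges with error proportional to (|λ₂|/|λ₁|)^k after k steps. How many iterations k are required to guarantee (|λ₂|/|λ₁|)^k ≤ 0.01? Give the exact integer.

10

|λ₂/λ₁| = 1.03/1.67 = 0.61677
Need k ≥ ln(0.01) / ln(0.61677) = -4.6052 / -0.4833 ≈ 9.529
Smallest integer k satisfying the bound: 10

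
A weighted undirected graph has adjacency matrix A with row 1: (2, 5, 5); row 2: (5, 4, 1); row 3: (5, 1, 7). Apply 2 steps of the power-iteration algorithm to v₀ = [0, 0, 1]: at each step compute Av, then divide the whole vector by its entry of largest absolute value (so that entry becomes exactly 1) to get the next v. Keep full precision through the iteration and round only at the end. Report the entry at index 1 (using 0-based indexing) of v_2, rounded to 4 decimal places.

Av0 = (5.00000, 1.00000, 7.00000); divide by 7.00000 → v1 = (0.71429, 0.14286, 1.00000)
Av1 = (7.14286, 5.14286, 10.71429); divide by 10.71429 → v2 = (0.66667, 0.48000, 1.00000)
Requested entry of v2: 36/75 = 0.4800

0.4800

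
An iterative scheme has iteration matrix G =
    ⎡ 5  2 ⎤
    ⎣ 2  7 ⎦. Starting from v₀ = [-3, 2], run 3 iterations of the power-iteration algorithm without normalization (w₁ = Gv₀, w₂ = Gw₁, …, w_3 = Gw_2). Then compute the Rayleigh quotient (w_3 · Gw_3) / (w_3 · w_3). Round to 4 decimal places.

w1 = Gv₀ = (5·(-3) + 2·2; 2·(-3) + 7·2) = (-11, 8)
w2 = Gw1 = (5·(-11) + 2·8; 2·(-11) + 7·8) = (-39, 34)
w3 = Gw2 = (-127, 160)
Gw3 = (-315, 866)
w3·Gw3 = (-127)·(-315) + 160·866 = 178565; w3·w3 = (-127)·(-127) + 160·160 = 41729
λ ≈ 178565/41729 = 4.2792

λ ≈ 4.2792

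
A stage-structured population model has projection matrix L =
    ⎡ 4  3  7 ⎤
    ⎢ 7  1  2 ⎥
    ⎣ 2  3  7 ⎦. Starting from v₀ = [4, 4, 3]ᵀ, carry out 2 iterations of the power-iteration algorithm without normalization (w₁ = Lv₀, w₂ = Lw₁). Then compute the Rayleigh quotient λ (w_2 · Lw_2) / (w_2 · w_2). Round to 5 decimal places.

w1 = Lv₀ = (49, 38, 41)
w2 = Lw1 = (597, 463, 499)
Lw2 = (7270, 5640, 6076)
w2·Lw2 = 597·7270 + 463·5640 + 499·6076 = 9983434; w2·w2 = 597·597 + 463·463 + 499·499 = 819779
λ ≈ 9983434/819779 = 12.17820

12.17820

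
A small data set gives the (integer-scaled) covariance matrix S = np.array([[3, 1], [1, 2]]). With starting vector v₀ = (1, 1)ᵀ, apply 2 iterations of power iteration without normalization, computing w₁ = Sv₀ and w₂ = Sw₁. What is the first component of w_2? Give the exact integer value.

15

w1 = Sv₀ = (3·1 + 1·1; 1·1 + 2·1) = (4, 3)
w2 = Sw1 = (3·4 + 1·3; 1·4 + 2·3) = (15, 10)
The requested component of w2 is 15.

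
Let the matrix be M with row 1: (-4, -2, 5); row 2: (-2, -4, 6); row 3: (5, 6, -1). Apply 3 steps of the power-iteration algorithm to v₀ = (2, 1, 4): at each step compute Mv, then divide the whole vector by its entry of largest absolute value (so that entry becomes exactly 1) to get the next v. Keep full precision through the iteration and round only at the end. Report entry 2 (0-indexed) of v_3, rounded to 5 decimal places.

Mv0 = (10.000000, 16.000000, 12.000000); divide by 16.000000 → v1 = (0.625000, 1.000000, 0.750000)
Mv1 = (-0.750000, -0.750000, 8.375000); divide by 8.375000 → v2 = (-0.089552, -0.089552, 1.000000)
Mv2 = (5.537313, 6.537313, -1.985075); divide by 6.537313 → v3 = (0.847032, 1.000000, -0.303653)
Requested entry of v3: -266/876 = -0.30365

-0.30365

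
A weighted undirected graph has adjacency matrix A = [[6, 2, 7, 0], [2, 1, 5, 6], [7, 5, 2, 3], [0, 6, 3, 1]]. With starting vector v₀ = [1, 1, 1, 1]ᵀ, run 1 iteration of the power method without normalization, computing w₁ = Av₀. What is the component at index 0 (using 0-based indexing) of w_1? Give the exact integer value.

w1 = Av₀ = (6·1 + 2·1 + 7·1 + 0·1; 2·1 + 1·1 + 5·1 + 6·1; 7·1 + 5·1 + 2·1 + 3·1; 0·1 + 6·1 + 3·1 + 1·1) = (15, 14, 17, 10)
The requested component of w1 is 15.

15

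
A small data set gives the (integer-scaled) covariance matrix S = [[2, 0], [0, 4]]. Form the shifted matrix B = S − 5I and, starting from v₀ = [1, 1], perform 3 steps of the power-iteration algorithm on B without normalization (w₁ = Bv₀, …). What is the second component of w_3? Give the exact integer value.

B = S − 5I has rows (-3, 0); (0, -1)
w1 = Bv₀ = ((-3)·1 + 0·1; 0·1 + (-1)·1) = (-3, -1)
w2 = Bw1 = ((-3)·(-3) + 0·(-1); 0·(-3) + (-1)·(-1)) = (9, 1)
w3 = Bw2 = (-27, -1)
Requested component of w3: -1

-1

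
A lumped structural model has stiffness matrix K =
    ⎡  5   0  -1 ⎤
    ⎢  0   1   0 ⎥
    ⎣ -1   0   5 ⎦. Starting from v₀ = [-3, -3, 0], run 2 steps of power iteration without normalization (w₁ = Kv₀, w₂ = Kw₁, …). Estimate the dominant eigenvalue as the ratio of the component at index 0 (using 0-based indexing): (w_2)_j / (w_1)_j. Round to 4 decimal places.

w1 = Kv₀ = (-15, -3, 3)
w2 = Kw1 = (-78, -3, 30)
Ratio at component: -78 / -15 = 5.2000

λ ≈ 5.2000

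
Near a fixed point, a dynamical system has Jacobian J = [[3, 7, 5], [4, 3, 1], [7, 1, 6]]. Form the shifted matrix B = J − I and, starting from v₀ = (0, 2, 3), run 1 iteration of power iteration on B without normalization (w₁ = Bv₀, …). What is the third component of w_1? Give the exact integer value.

B = J − I has rows (2, 7, 5); (4, 2, 1); (7, 1, 5)
w1 = Bv₀ = (2·0 + 7·2 + 5·3; 4·0 + 2·2 + 1·3; 7·0 + 1·2 + 5·3) = (29, 7, 17)
Requested component of w1: 17

17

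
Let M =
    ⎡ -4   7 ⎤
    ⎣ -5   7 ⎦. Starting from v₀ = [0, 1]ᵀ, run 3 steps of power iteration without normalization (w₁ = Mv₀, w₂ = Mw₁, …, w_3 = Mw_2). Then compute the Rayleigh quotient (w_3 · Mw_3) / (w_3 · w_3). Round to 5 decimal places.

w1 = Mv₀ = ((-4)·0 + 7·1; (-5)·0 + 7·1) = (7, 7)
w2 = Mw1 = ((-4)·7 + 7·7; (-5)·7 + 7·7) = (21, 14)
w3 = Mw2 = (14, -7)
Mw3 = (-105, -119)
w3·Mw3 = 14·(-105) + (-7)·(-119) = -637; w3·w3 = 14·14 + (-7)·(-7) = 245
λ ≈ -637/245 = -2.60000

-2.60000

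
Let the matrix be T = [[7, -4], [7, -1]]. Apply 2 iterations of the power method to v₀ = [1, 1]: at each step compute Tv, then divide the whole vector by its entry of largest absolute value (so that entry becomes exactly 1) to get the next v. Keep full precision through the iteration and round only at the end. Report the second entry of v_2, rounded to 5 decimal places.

Tv0 = (3.000000, 6.000000); divide by 6.000000 → v1 = (0.500000, 1.000000)
Tv1 = (-0.500000, 2.500000); divide by 2.500000 → v2 = (-0.200000, 1.000000)
Requested entry of v2: 15/15 = 1.00000

1.00000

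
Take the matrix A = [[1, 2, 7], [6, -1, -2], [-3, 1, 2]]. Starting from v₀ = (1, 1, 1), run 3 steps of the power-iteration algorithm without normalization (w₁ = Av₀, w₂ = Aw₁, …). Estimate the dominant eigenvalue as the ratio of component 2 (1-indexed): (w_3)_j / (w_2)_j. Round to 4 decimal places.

1.6316

w1 = Av₀ = (1·1 + 2·1 + 7·1; 6·1 + (-1)·1 + (-2)·1; (-3)·1 + 1·1 + 2·1) = (10, 3, 0)
w2 = Aw1 = (1·10 + 2·3 + 7·0; 6·10 + (-1)·3 + (-2)·0; (-3)·10 + 1·3 + 2·0) = (16, 57, -27)
w3 = Aw2 = (-59, 93, -45)
Ratio at component: 93 / 57 = 1.6316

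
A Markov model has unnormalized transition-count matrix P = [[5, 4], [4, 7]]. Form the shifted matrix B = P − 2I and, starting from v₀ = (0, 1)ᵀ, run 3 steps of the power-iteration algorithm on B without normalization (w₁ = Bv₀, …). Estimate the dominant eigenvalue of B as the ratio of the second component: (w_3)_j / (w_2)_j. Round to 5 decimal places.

8.12195

B = P − 2I has rows (3, 4); (4, 5)
w1 = Bv₀ = (3·0 + 4·1; 4·0 + 5·1) = (4, 5)
w2 = Bw1 = (3·4 + 4·5; 4·4 + 5·5) = (32, 41)
w3 = Bw2 = (260, 333)
Ratio: 333/41 = 8.12195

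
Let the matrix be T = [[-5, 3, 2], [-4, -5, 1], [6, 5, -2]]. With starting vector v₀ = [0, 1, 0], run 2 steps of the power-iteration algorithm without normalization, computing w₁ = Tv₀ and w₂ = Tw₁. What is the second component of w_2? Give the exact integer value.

w1 = Tv₀ = ((-5)·0 + 3·1 + 2·0; (-4)·0 + (-5)·1 + 1·0; 6·0 + 5·1 + (-2)·0) = (3, -5, 5)
w2 = Tw1 = ((-5)·3 + 3·(-5) + 2·5; (-4)·3 + (-5)·(-5) + 1·5; 6·3 + 5·(-5) + (-2)·5) = (-20, 18, -17)
The requested component of w2 is 18.

18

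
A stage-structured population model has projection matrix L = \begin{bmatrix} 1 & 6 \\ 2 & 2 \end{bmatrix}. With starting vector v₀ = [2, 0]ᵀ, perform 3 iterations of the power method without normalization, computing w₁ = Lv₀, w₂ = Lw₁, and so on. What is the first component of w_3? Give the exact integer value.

98

w1 = Lv₀ = (1·2 + 6·0; 2·2 + 2·0) = (2, 4)
w2 = Lw1 = (1·2 + 6·4; 2·2 + 2·4) = (26, 12)
w3 = Lw2 = (98, 76)
The requested component of w3 is 98.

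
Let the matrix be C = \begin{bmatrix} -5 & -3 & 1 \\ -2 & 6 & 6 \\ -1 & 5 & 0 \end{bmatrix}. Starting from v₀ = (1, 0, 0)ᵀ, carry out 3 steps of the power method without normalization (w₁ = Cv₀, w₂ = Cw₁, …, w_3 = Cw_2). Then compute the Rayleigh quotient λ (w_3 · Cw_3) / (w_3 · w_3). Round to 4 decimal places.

w1 = Cv₀ = (-5, -2, -1)
w2 = Cw1 = (30, -8, -5)
w3 = Cw2 = (-131, -138, -70)
Cw3 = (999, -986, -559)
w3·Cw3 = (-131)·999 + (-138)·(-986) + (-70)·(-559) = 44329; w3·w3 = (-131)·(-131) + (-138)·(-138) + (-70)·(-70) = 41105
λ ≈ 44329/41105 = 1.0784

1.0784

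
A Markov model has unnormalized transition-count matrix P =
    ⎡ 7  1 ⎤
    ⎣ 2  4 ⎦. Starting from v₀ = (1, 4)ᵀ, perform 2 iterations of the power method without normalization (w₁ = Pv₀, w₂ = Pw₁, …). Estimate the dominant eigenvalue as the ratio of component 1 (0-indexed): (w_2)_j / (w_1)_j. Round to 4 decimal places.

5.2222

w1 = Pv₀ = (7·1 + 1·4; 2·1 + 4·4) = (11, 18)
w2 = Pw1 = (7·11 + 1·18; 2·11 + 4·18) = (95, 94)
Ratio at component: 94 / 18 = 5.2222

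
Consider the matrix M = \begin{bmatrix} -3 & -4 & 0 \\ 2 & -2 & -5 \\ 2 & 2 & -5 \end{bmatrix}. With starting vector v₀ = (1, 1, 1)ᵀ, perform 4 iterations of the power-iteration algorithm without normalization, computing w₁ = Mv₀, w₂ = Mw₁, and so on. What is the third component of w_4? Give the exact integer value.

-799

w1 = Mv₀ = (-7, -5, -1)
w2 = Mw1 = (41, 1, -19)
w3 = Mw2 = (-127, 175, 179)
w4 = Mw3 = (-319, -1499, -799)
The requested component of w4 is -799.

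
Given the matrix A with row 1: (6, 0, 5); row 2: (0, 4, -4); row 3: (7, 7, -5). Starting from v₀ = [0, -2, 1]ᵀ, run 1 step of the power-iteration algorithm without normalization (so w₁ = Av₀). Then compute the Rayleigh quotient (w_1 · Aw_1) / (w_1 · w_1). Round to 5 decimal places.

w1 = Av₀ = (6·0 + 0·(-2) + 5·1; 0·0 + 4·(-2) + (-4)·1; 7·0 + 7·(-2) + (-5)·1) = (5, -12, -19)
Aw1 = (-65, 28, 46)
w1·Aw1 = 5·(-65) + (-12)·28 + (-19)·46 = -1535; w1·w1 = 5·5 + (-12)·(-12) + (-19)·(-19) = 530
λ ≈ -1535/530 = -2.89623

-2.89623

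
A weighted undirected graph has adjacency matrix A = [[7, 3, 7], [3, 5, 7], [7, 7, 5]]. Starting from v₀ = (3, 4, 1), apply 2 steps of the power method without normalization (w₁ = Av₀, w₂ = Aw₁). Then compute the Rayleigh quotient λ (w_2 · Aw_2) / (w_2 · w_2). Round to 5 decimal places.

λ ≈ 17.13441

w1 = Av₀ = (7·3 + 3·4 + 7·1; 3·3 + 5·4 + 7·1; 7·3 + 7·4 + 5·1) = (40, 36, 54)
w2 = Aw1 = (7·40 + 3·36 + 7·54; 3·40 + 5·36 + 7·54; 7·40 + 7·36 + 5·54) = (766, 678, 802)
Aw2 = (13010, 11302, 14118)
w2·Aw2 = 766·13010 + 678·11302 + 802·14118 = 28951052; w2·w2 = 766·766 + 678·678 + 802·802 = 1689644
λ ≈ 28951052/1689644 = 17.13441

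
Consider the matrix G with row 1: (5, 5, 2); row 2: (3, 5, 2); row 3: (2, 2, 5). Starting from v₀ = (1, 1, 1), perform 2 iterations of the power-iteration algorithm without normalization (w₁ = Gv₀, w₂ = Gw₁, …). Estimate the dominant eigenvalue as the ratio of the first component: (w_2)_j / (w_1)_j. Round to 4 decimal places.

w1 = Gv₀ = (5·1 + 5·1 + 2·1; 3·1 + 5·1 + 2·1; 2·1 + 2·1 + 5·1) = (12, 10, 9)
w2 = Gw1 = (5·12 + 5·10 + 2·9; 3·12 + 5·10 + 2·9; 2·12 + 2·10 + 5·9) = (128, 104, 89)
Ratio at component: 128 / 12 = 10.6667

10.6667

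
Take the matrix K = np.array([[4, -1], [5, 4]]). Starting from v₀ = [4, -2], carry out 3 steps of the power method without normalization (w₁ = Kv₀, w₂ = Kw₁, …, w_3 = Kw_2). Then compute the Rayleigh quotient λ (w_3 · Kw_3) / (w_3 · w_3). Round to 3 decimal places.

w1 = Kv₀ = (18, 12)
w2 = Kw1 = (60, 138)
w3 = Kw2 = (102, 852)
Kw3 = (-444, 3918)
w3·Kw3 = 102·(-444) + 852·3918 = 3292848; w3·w3 = 102·102 + 852·852 = 736308
λ ≈ 3292848/736308 = 4.472

λ ≈ 4.472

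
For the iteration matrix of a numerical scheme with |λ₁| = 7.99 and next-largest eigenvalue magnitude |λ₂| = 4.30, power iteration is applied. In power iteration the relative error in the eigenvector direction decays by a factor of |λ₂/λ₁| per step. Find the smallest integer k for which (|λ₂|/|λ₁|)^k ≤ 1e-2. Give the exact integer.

8

|λ₂/λ₁| = 4.30/7.99 = 0.53817
Need k ≥ ln(1e-2) / ln(0.53817) = -4.6052 / -0.6196 ≈ 7.433
Smallest integer k satisfying the bound: 8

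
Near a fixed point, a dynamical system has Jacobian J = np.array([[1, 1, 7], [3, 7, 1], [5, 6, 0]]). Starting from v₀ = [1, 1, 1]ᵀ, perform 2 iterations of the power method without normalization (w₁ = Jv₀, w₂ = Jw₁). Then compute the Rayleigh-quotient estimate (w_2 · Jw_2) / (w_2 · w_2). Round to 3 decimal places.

w1 = Jv₀ = (1·1 + 1·1 + 7·1; 3·1 + 7·1 + 1·1; 5·1 + 6·1 + 0·1) = (9, 11, 11)
w2 = Jw1 = (1·9 + 1·11 + 7·11; 3·9 + 7·11 + 1·11; 5·9 + 6·11 + 0·11) = (97, 115, 111)
Jw2 = (989, 1207, 1175)
w2·Jw2 = 97·989 + 115·1207 + 111·1175 = 365163; w2·w2 = 97·97 + 115·115 + 111·111 = 34955
λ ≈ 365163/34955 = 10.447

λ ≈ 10.447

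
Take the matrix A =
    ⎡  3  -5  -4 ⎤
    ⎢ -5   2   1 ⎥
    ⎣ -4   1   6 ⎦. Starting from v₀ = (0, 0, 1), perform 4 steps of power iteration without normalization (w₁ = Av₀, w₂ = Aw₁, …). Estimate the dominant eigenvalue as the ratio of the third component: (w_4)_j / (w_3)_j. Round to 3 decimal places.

λ ≈ 10.341

w1 = Av₀ = (3·0 + (-5)·0 + (-4)·1; (-5)·0 + 2·0 + 1·1; (-4)·0 + 1·0 + 6·1) = (-4, 1, 6)
w2 = Aw1 = (3·(-4) + (-5)·1 + (-4)·6; (-5)·(-4) + 2·1 + 1·6; (-4)·(-4) + 1·1 + 6·6) = (-41, 28, 53)
w3 = Aw2 = (-475, 314, 510)
w4 = Aw3 = (-5035, 3513, 5274)
Ratio at component: 5274 / 510 = 10.341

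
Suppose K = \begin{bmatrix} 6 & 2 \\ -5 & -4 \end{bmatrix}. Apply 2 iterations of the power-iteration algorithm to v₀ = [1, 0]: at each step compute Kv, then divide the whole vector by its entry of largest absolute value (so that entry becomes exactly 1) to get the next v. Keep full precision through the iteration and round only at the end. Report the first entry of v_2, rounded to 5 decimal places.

Kv0 = (6.000000, -5.000000); divide by 6.000000 → v1 = (1.000000, -0.833333)
Kv1 = (4.333333, -1.666667); divide by 4.333333 → v2 = (1.000000, -0.384615)
Requested entry of v2: 26/26 = 1.00000

1.00000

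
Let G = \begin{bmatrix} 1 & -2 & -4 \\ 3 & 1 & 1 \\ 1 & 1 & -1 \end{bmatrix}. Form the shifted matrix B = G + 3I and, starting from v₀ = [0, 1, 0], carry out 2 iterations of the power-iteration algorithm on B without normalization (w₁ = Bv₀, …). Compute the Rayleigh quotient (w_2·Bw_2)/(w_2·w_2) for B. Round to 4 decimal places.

B = G + 3I has rows (4, -2, -4); (3, 4, 1); (1, 1, 2)
w1 = Bv₀ = (-2, 4, 1)
w2 = Bw1 = (-20, 11, 4)
Bw2 = (-118, -12, -1)
w2·Bw2 = 2224; w2·w2 = 537; μ ≈ 2224/537 = 4.1415

μ ≈ 4.1415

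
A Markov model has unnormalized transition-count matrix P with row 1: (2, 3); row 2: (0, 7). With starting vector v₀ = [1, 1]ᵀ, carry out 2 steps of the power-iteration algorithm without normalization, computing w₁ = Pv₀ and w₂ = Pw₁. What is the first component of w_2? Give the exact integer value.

w1 = Pv₀ = (5, 7)
w2 = Pw1 = (31, 49)
The requested component of w2 is 31.

31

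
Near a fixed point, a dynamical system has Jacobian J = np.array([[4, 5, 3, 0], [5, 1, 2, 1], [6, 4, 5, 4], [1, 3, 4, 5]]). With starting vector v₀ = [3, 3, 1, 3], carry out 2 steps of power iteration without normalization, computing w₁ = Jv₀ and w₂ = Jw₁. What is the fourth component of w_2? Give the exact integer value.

442

w1 = Jv₀ = (30, 23, 47, 31)
w2 = Jw1 = (376, 298, 631, 442)
The requested component of w2 is 442.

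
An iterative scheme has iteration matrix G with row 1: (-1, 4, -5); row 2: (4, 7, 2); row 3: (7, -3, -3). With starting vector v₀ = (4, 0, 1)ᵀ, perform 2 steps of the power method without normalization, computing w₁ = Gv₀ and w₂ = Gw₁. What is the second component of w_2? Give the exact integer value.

140

w1 = Gv₀ = ((-1)·4 + 4·0 + (-5)·1; 4·4 + 7·0 + 2·1; 7·4 + (-3)·0 + (-3)·1) = (-9, 18, 25)
w2 = Gw1 = ((-1)·(-9) + 4·18 + (-5)·25; 4·(-9) + 7·18 + 2·25; 7·(-9) + (-3)·18 + (-3)·25) = (-44, 140, -192)
The requested component of w2 is 140.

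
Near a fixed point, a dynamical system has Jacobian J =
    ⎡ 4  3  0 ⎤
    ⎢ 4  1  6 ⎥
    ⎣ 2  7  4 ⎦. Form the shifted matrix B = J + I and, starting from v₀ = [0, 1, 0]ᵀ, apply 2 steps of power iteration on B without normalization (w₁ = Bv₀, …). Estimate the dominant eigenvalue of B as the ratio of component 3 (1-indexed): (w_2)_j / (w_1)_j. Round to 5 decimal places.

B = J + I has rows (5, 3, 0); (4, 2, 6); (2, 7, 5)
w1 = Bv₀ = (3, 2, 7)
w2 = Bw1 = (21, 58, 55)
Ratio: 55/7 = 7.85714

7.85714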